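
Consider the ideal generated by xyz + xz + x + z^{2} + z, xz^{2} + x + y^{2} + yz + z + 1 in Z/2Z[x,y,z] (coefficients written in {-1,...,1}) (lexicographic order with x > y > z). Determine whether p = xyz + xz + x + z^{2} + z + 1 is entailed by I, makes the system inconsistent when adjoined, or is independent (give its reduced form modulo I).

First compute the reduced Gröbner basis of I by Buchberger's algorithm.
f_1 = xyz + xz + x + z^{2} + z, LT = xyz.
f_2 = xz^{2} + x + y^{2} + yz + z + 1, LT = xz^{2}.

S(f_1,f_2): lcm = xyz^{2}. S = xy + xz^{2} + xz + y^{3} + y^{2}z + yz + y + z^{3} + z^{2}.
  reduce S modulo (f_1, f_2):
  remainder xy + xz + x + y^{3} + y^{2}z + y^{2} + y + z^{3} + z^{2} + z + 1 ≠ 0; add h_3 = xy + xz + x + y^{3} + y^{2}z + y^{2} + y + z^{3} + z^{2} + z + 1 to the basis.

S(f_1,h_3): lcm = xyz. S = xz^{2} + x + y^{3}z + y^{2}z^{2} + y^{2}z + yz + z^{4} + z^{3}.
  reduce S modulo (f_1, f_2, h_3):
  remainder y^{3}z + y^{2}z^{2} + y^{2}z + y^{2} + z^{4} + z^{3} + z + 1 ≠ 0; add h_4 = y^{3}z + y^{2}z^{2} + y^{2}z + y^{2} + z^{4} + z^{3} + z + 1 to the basis.

The other S-polynomials (S(f_2,h_3), S(f_1,h_4), S(f_2,h_4), S(h_3,h_4)) all reduce to 0 modulo the current basis, so we have a Gröbner basis.
Inter-reduce: drop elements whose leading term is divisible by another's, tail-reduce, and make monic.
Reduced Gröbner basis: {xy + xz + x + y^{3} + y^{2}z + y^{2} + y + z^{3} + z^{2} + z + 1, xz^{2} + x + y^{2} + yz + z + 1, y^{3}z + y^{2}z^{2} + y^{2}z + y^{2} + z^{4} + z^{3} + z + 1}.
Label its elements g_1 = xy + xz + x + y^{3} + y^{2}z + y^{2} + y + z^{3} + z^{2} + z + 1, g_2 = xz^{2} + x + y^{2} + yz + z + 1, g_3 = y^{3}z + y^{2}z^{2} + y^{2}z + y^{2} + z^{4} + z^{3} + z + 1.

Reduce p = xyz + xz + x + z^{2} + z + 1 modulo G:
  leading term xyz: subtract (z)·g_1 from xyz + xz + x + z^{2} + z + 1 → xz^{2} + x + y^{3}z + y^{2}z^{2} + y^{2}z + yz + z^{4} + z^{3} + 1
  leading term xz^{2}: subtract (1)·g_2 from xz^{2} + x + y^{3}z + y^{2}z^{2} + y^{2}z + yz + z^{4} + z^{3} + 1 → y^{3}z + y^{2}z^{2} + y^{2}z + y^{2} + z^{4} + z^{3} + z
  leading term y^{3}z: subtract (1)·g_3 from y^{3}z + y^{2}z^{2} + y^{2}z + y^{2} + z^{4} + z^{3} + z → 1
  leading term 1: no divisor's leading term divides it; move 1 to the remainder.
  normal form = 1.
The normal form is nonzero, so p ∉ I. Since p minus its normal form lies in I, I + (p) = I + (r) where r = 1; decide whether this ideal is the whole ring.
Here r = 1 is a nonzero constant, hence a unit: 1 ∈ I + (p), the Gröbner basis of I + (p) is {1}, and the enlarged system has no common solution — adjoining p is inconsistent.

Ideal membership is decidable via reduction modulo a Gröbner basis.

Adjoining xyz + xz + x + z^{2} + z + 1 makes the ideal the whole ring: the system is inconsistent.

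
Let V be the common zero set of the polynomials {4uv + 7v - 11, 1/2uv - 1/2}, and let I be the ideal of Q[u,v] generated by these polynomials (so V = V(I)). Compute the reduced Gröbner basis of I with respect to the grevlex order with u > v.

G = {u - 1, v - 1}

Buchberger's algorithm terminates because the ascending chain of leading-term ideals stabilizes.

f_1 = 4uv + 7v - 11, LT = uv.
f_2 = 1/2uv - 1/2, LT = uv.

S(f_1,f_2): lcm = uv. S = 7/4v - 7/4.
  leading term v: no divisor's leading term divides it; move 7/4v to the remainder.
  leading term 1: no divisor's leading term divides it; move -7/4 to the remainder.
  remainder 7/4v - 7/4 ≠ 0; add g_3 = 7/4v - 7/4 to the basis.

S(f_1,g_3): lcm = uv. S = u + 7/4v - 11/4.
  leading term u: no divisor's leading term divides it; move u to the remainder.
  leading term v: subtract (1)·g_3 from 7/4v - 11/4 → -1
  leading term 1: no divisor's leading term divides it; move -1 to the remainder.
  remainder u - 1 ≠ 0; add g_4 = u - 1 to the basis.

The other S-polynomials (S(f_2,g_3), S(f_1,g_4), S(f_2,g_4), S(g_3,g_4)) all reduce to 0 modulo the current basis, so we have a Gröbner basis.
Inter-reduce: drop elements whose leading term is divisible by another's, tail-reduce, and make monic.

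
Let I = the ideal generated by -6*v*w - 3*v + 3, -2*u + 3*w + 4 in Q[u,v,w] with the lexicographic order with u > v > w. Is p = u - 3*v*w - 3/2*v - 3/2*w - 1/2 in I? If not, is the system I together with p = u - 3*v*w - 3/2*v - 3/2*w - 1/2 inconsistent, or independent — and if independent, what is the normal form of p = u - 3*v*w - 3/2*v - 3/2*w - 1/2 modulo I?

First compute the reduced Gröbner basis of I by Buchberger's algorithm.
f_1 = -6*v*w - 3*v + 3, LT = v*w.
f_2 = -2*u + 3*w + 4, LT = u.

The S-polynomials (S(f_1,f_2)) all reduce to 0 modulo the current basis, so we have a Gröbner basis.
Inter-reduce: drop elements whose leading term is divisible by another's, tail-reduce, and make monic.
Reduced Gröbner basis: {u - 3/2*w - 2, v*w + 1/2*v - 1/2}.
Label its elements g_1 = u - 3/2*w - 2, g_2 = v*w + 1/2*v - 1/2.

Reduce p = u - 3*v*w - 3/2*v - 3/2*w - 1/2 modulo G:
  leading term u: subtract (1)·g_1 from u - 3*v*w - 3/2*v - 3/2*w - 1/2 → -3*v*w - 3/2*v + 3/2
  leading term v*w: subtract (-3)·g_2 from -3*v*w - 3/2*v + 3/2 → 0
  normal form = 0.
Since the normal form is 0, p ∈ I.

u - 3*v*w - 3/2*v - 3/2*w - 1/2 lies in I (it reduces to 0).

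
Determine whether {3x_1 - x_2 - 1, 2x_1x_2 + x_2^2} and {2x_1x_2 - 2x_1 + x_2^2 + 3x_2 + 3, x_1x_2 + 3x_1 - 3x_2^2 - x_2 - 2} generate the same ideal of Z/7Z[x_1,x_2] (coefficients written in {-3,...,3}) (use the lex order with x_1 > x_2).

Two ideals are equal iff their reduced Gröbner bases coincide (the reduced basis is unique for a fixed ordering).
Buchberger on the first generating set:
f_1 = 3x_1 - x_2 - 1, LT = x_1.
f_2 = 2x_1x_2 + x_2^2, LT = x_1x_2.

S(f_1,f_2): lcm = x_1x_2. S = -2x_2^2 + 2x_2.
  leading term x_2^2: no divisor's leading term divides it; move -2x_2^2 to the remainder.
  leading term x_2: no divisor's leading term divides it; move 2x_2 to the remainder.
  remainder -2x_2^2 + 2x_2 ≠ 0; add g_3 = -2x_2^2 + 2x_2 to the basis.

The other S-polynomials (S(f_1,g_3), S(f_2,g_3)) all reduce to 0 modulo the current basis, so we have a Gröbner basis.
Inter-reduce: drop elements whose leading term is divisible by another's, tail-reduce, and make monic.
Reduced Gröbner basis: {x_1 + 2x_2 + 2, x_2^2 - x_2}.

Buchberger on the second generating set:
h_1 = 2x_1x_2 - 2x_1 + x_2^2 + 3x_2 + 3, LT = x_1x_2.
h_2 = x_1x_2 + 3x_1 - 3x_2^2 - x_2 - 2, LT = x_1x_2.

S(h_1,h_2): lcm = x_1x_2. S = 3x_1 - x_2.
  leading term x_1: no divisor's leading term divides it; move 3x_1 to the remainder.
  leading term x_2: no divisor's leading term divides it; move -x_2 to the remainder.
  remainder 3x_1 - x_2 ≠ 0; add k_3 = 3x_1 - x_2 to the basis.

S(h_1,k_3): lcm = x_1x_2. S = -x_1 + 2x_2^2 - 2x_2 - 2.
  leading term x_1: subtract (2)·k_3 from -x_1 + 2x_2^2 - 2x_2 - 2 → 2x_2^2 - 2
  leading term x_2^2: no divisor's leading term divides it; move 2x_2^2 to the remainder.
  leading term 1: no divisor's leading term divides it; move -2 to the remainder.
  remainder 2x_2^2 - 2 ≠ 0; add k_4 = 2x_2^2 - 2 to the basis.

The other S-polynomials (S(h_2,k_3), S(h_1,k_4), S(h_2,k_4), S(k_3,k_4)) all reduce to 0 modulo the current basis, so we have a Gröbner basis.
Inter-reduce: drop elements whose leading term is divisible by another's, tail-reduce, and make monic.
Reduced Gröbner basis: {x_1 + 2x_2, x_2^2 - 1}.

Since the reduced bases disagree, the two ideals are not the same.

No, the ideals differ.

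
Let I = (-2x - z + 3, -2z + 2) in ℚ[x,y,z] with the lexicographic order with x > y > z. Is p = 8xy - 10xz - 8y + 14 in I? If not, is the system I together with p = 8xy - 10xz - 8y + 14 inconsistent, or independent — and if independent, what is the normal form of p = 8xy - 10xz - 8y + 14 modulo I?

First compute the reduced Gröbner basis of I by Buchberger's algorithm.
f_1 = -2x - z + 3, LT = x.
f_2 = -2z + 2, LT = z.

The S-polynomials (S(f_1,f_2)) all reduce to 0 modulo the current basis, so we have a Gröbner basis.
Inter-reduce: drop elements whose leading term is divisible by another's, tail-reduce, and make monic.
Reduced Gröbner basis: {x - 1, z - 1}.
Label its elements g_1 = x - 1, g_2 = z - 1.

Reduce p = 8xy - 10xz - 8y + 14 modulo G:
  leading term xy: subtract (8y)·g_1 from 8xy - 10xz - 8y + 14 → -10xz + 14
  leading term xz: subtract (-10z)·g_1 from -10xz + 14 → -10z + 14
  leading term z: subtract (-10)·g_2 from -10z + 14 → 4
  leading term 1: no divisor's leading term divides it; move 4 to the remainder.
  normal form = 4.
The normal form is nonzero, so p ∉ I. Since p minus its normal form lies in I, I + (p) = I + (r) where r = 4; decide whether this ideal is the whole ring.
Here r = 4 is a nonzero constant, hence a unit: 1 ∈ I + (p), the Gröbner basis of I + (p) is {1}, and the enlarged system has no common solution — adjoining p is inconsistent.

Adjoining 8xy - 10xz - 8y + 14 makes the ideal the whole ring: the system is inconsistent.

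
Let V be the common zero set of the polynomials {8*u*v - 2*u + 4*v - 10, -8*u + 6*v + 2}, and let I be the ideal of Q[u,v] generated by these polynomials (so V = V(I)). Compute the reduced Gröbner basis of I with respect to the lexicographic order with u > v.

f_1 = 8*u*v - 2*u + 4*v - 10, LT = u*v.
f_2 = -8*u + 6*v + 2, LT = u.

S(f_1,f_2): lcm = u*v. S = -1/4*u + 3/4*v**2 + 3/4*v - 5/4.
  leading term u: subtract (1/32)·f_2 from -1/4*u + 3/4*v**2 + 3/4*v - 5/4 → 3/4*v**2 + 9/16*v - 21/16
  leading term v**2: no divisor's leading term divides it; move 3/4*v**2 to the remainder.
  leading term v: no divisor's leading term divides it; move 9/16*v to the remainder.
  leading term 1: no divisor's leading term divides it; move -21/16 to the remainder.
  remainder 3/4*v**2 + 9/16*v - 21/16 ≠ 0; add g_3 = 3/4*v**2 + 9/16*v - 21/16 to the basis.

The other S-polynomials (S(f_1,g_3), S(f_2,g_3)) all reduce to 0 modulo the current basis, so we have a Gröbner basis.
Inter-reduce: drop elements whose leading term is divisible by another's, tail-reduce, and make monic.

G = {u - 3/4*v - 1/4, v**2 + 3/4*v - 7/4}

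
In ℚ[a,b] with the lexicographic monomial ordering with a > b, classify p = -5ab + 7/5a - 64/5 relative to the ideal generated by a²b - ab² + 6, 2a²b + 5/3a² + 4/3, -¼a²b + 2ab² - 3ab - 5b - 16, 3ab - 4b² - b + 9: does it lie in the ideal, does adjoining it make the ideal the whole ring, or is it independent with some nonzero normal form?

-5ab + 7/5a - 64/5 lies in I (it reduces to 0).

First compute the reduced Gröbner basis of I by Buchberger's algorithm.
f_1 = a²b - ab² + 6, LT = a²b.
f_2 = 2a²b + 5/3a² + 4/3, LT = a²b.
f_3 = -¼a²b + 2ab² - 3ab - 5b - 16, LT = a²b.
f_4 = 3ab - 4b² - b + 9, LT = ab.

S(f_1,f_2): lcm = a²b. S = -⅚a² - ab² + 16/3.
  leading term a²: no divisor's leading term divides it; move -⅚a² to the remainder.
  leading term ab²: subtract (-⅓b)·f_4 from -ab² + 16/3 → -4/3b³ - ⅓b² + 3b + 16/3
  leading term b³: no divisor's leading term divides it; move -4/3b³ to the remainder.
  leading term b²: no divisor's leading term divides it; move -⅓b² to the remainder.
  leading term b: no divisor's leading term divides it; move 3b to the remainder.
  leading term 1: no divisor's leading term divides it; move 16/3 to the remainder.
  remainder -⅚a² - 4/3b³ - ⅓b² + 3b + 16/3 ≠ 0; add h_5 = -⅚a² - 4/3b³ - ⅓b² + 3b + 16/3 to the basis.

S(f_1,f_3): lcm = a²b. S = 7ab² - 12ab - 20b - 58.
  leading term ab²: subtract (7/3b)·f_4 from 7ab² - 12ab - 20b - 58 → -12ab + 28/3b³ + 7/3b² - 41b - 58
  leading term ab: subtract (-4)·f_4 from -12ab + 28/3b³ + 7/3b² - 41b - 58 → 28/3b³ - 41/3b² - 45b - 22
  leading term b³: no divisor's leading term divides it; move 28/3b³ to the remainder.
  leading term b²: no divisor's leading term divides it; move -41/3b² to the remainder.
  leading term b: no divisor's leading term divides it; move -45b to the remainder.
  leading term 1: no divisor's leading term divides it; move -22 to the remainder.
  remainder 28/3b³ - 41/3b² - 45b - 22 ≠ 0; add h_6 = 28/3b³ - 41/3b² - 45b - 22 to the basis.

S(f_1,f_4): lcm = a²b. S = ⅓ab² + ⅓ab - 3a + 6.
  leading term ab²: subtract (1/9b)·f_4 from ⅓ab² + ⅓ab - 3a + 6 → ⅓ab - 3a + 4/9b³ + 1/9b² - b + 6
  leading term ab: subtract (1/9)·f_4 from ⅓ab - 3a + 4/9b³ + 1/9b² - b + 6 → -3a + 4/9b³ + 5/9b² - 8/9b + 5
  leading term a: no divisor's leading term divides it; move -3a to the remainder.
  leading term b³: subtract (1/21)·h_6 from 4/9b³ + 5/9b² - 8/9b + 5 → 76/63b² + 79/63b + 127/21
  leading term b²: no divisor's leading term divides it; move 76/63b² to the remainder.
  leading term b: no divisor's leading term divides it; move 79/63b to the remainder.
  leading term 1: no divisor's leading term divides it; move 127/21 to the remainder.
  remainder -3a + 76/63b² + 79/63b + 127/21 ≠ 0; add h_7 = -3a + 76/63b² + 79/63b + 127/21 to the basis.

S(f_1,h_5): lcm = a²b. S = -ab² - 8/5b⁴ - ⅖b³ + 18/5b² + 32/5b + 6.
  leading term ab²: subtract (-⅓b)·f_4 from -ab² - 8/5b⁴ - ⅖b³ + 18/5b² + 32/5b + 6 → -8/5b⁴ - 26/15b³ + 49/15b² + 47/5b + 6
  leading term b⁴: subtract (-6/35b)·h_6 from -8/5b⁴ - 26/15b³ + 49/15b² + 47/5b + 6 → -428/105b³ - 467/105b² + 197/35b + 6
  leading term b³: subtract (-107/245)·h_6 from -428/105b³ - 467/105b² + 197/35b + 6 → -2552/245b² - 3436/245b - 884/245
  leading term b²: no divisor's leading term divides it; move -2552/245b² to the remainder.
  leading term b: no divisor's leading term divides it; move -3436/245b to the remainder.
  leading term 1: no divisor's leading term divides it; move -884/245 to the remainder.
  remainder -2552/245b² - 3436/245b - 884/245 ≠ 0; add h_8 = -2552/245b² - 3436/245b - 884/245 to the basis.

S(f_1,h_6): lcm = a²b³. S = 41/28a²b² + 135/28a²b + 33/14a² - ab⁴ + 6b².
  leading term a²b²: subtract (41/28b)·f_1 from 41/28a²b² + 135/28a²b + 33/14a² - ab⁴ + 6b² → 135/28a²b + 33/14a² - ab⁴ + 41/28ab³ + 6b² - 123/14b
  leading term a²b: subtract (135/28)·f_1 from 135/28a²b + 33/14a² - ab⁴ + 41/28ab³ + 6b² - 123/14b → 33/14a² - ab⁴ + 41/28ab³ + 135/28ab² + 6b² - 123/14b - 405/14
  leading term a²: subtract (-99/35)·h_5 from 33/14a² - ab⁴ + 41/28ab³ + 135/28ab² + 6b² - 123/14b - 405/14 → -ab⁴ + 41/28ab³ + 135/28ab² - 132/35b³ + 177/35b² - 3/10b - 969/70
  leading term ab⁴: subtract (-⅓b³)·f_4 from -ab⁴ + 41/28ab³ + 135/28ab² - 132/35b³ + 177/35b² - 3/10b - 969/70 → 41/28ab³ + 135/28ab² - 4/3b⁵ - ⅓b⁴ - 27/35b³ + 177/35b² - 3/10b - 969/70
  leading term ab³: subtract (41/84b²)·f_4 from 41/28ab³ + 135/28ab² - 4/3b⁵ - ⅓b⁴ - 27/35b³ + 177/35b² - 3/10b - 969/70 → 135/28ab² - 4/3b⁵ + 34/21b⁴ - 17/60b³ + 93/140b² - 3/10b - 969/70
  leading term ab²: subtract (45/28b)·f_4 from 135/28ab² - 4/3b⁵ + 34/21b⁴ - 17/60b³ + 93/140b² - 3/10b - 969/70 → -4/3b⁵ + 34/21b⁴ + 2581/420b³ + 159/70b² - 2067/140b - 969/70
  leading term b⁵: subtract (-1/7b²)·h_6 from -4/3b⁵ + 34/21b⁴ + 2581/420b³ + 159/70b² - 2067/140b - 969/70 → -⅓b⁴ - 17/60b³ - 61/70b² - 2067/140b - 969/70
  leading term b⁴: subtract (-1/28b)·h_6 from -⅓b⁴ - 17/60b³ - 61/70b² - 2067/140b - 969/70 → -27/35b³ - 347/140b² - 311/20b - 969/70
  leading term b³: subtract (-81/980)·h_6 from -27/35b³ - 347/140b² - 311/20b - 969/70 → -884/245b² - 4721/245b - 3837/245
  leading term b²: subtract (221/638)·h_8 from -884/245b² - 4721/245b - 3837/245 → -160903/11165b - 160903/11165
  leading term b: no divisor's leading term divides it; move -160903/11165b to the remainder.
  leading term 1: no divisor's leading term divides it; move -160903/11165 to the remainder.
  remainder -160903/11165b - 160903/11165 ≠ 0; add h_9 = -160903/11165b - 160903/11165 to the basis.

The other S-polynomials (S(f_2,f_3), S(f_2,f_4), S(f_3,f_4), S(f_2,h_5), S(f_3,h_5), S(f_4,h_5), S(f_2,h_6), S(f_3,h_6), S(f_4,h_6), S(h_5,h_6), S(f_1,h_7), S(f_2,h_7), S(f_3,h_7), S(f_4,h_7), S(h_5,h_7), S(h_6,h_7), S(f_1,h_8), S(f_2,h_8), S(f_3,h_8), S(f_4,h_8), S(h_5,h_8), S(h_6,h_8), S(h_7,h_8), S(f_1,h_9), S(f_2,h_9), S(f_3,h_9), S(f_4,h_9), S(h_5,h_9), S(h_6,h_9), S(h_7,h_9), S(h_8,h_9)) all reduce to 0 modulo the current basis, so we have a Gröbner basis.
Inter-reduce: drop elements whose leading term is divisible by another's, tail-reduce, and make monic.
Reduced Gröbner basis: {a - 2, b + 1}.
Label its elements g_1 = a - 2, g_2 = b + 1.

Reduce p = -5ab + 7/5a - 64/5 modulo G:
  leading term ab: subtract (-5b)·g_1 from -5ab + 7/5a - 64/5 → 7/5a - 10b - 64/5
  leading term a: subtract (7/5)·g_1 from 7/5a - 10b - 64/5 → -10b - 10
  leading term b: subtract (-10)·g_2 from -10b - 10 → 0
  normal form = 0.
Since the normal form is 0, p ∈ I.

Ideal membership is decidable via reduction modulo a Gröbner basis.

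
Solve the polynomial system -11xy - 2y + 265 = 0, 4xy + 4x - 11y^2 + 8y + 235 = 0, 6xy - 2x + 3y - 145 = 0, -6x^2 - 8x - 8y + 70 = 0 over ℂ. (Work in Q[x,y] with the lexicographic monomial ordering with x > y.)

Compute a lex Gröbner basis by Buchberger's algorithm.
f_1 = -11xy - 2y + 265, LT = xy.
f_2 = 4xy + 4x - 11y^2 + 8y + 235, LT = xy.
f_3 = 6xy - 2x + 3y - 145, LT = xy.
f_4 = -6x^2 - 8x - 8y + 70, LT = x^2.

S(f_1,f_2): lcm = xy. S = -x + 11/4y^2 - 20/11y - 3645/44.
  leading term x: no divisor's leading term divides it; move -x to the remainder.
  leading term y^2: no divisor's leading term divides it; move 11/4y^2 to the remainder.
  leading term y: no divisor's leading term divides it; move -20/11y to the remainder.
  leading term 1: no divisor's leading term divides it; move -3645/44 to the remainder.
  remainder -x + 11/4y^2 - 20/11y - 3645/44 ≠ 0; add h_5 = -x + 11/4y^2 - 20/11y - 3645/44 to the basis.

S(f_1,f_3): lcm = xy. S = 1/3x - 7/22y + 5/66.
  leading term x: subtract (-1/3)·h_5 from 1/3x - 7/22y + 5/66 → 11/12y^2 - 61/66y - 3635/132
  leading term y^2: no divisor's leading term divides it; move 11/12y^2 to the remainder.
  leading term y: no divisor's leading term divides it; move -61/66y to the remainder.
  leading term 1: no divisor's leading term divides it; move -3635/132 to the remainder.
  remainder 11/12y^2 - 61/66y - 3635/132 ≠ 0; add h_6 = 11/12y^2 - 61/66y - 3635/132 to the basis.

S(f_1,f_4): lcm = x^2y. S = -38/33xy - 265/11x - 4/3y^2 + 35/3y.
  leading term xy: subtract (38/363)·f_1 from -38/33xy - 265/11x - 4/3y^2 + 35/3y → -265/11x - 4/3y^2 + 1437/121y - 10070/363
  leading term x: subtract (265/11)·h_5 from -265/11x - 4/3y^2 + 1437/121y - 10070/363 → -811/12y^2 + 6737/121y + 2857495/1452
  leading term y^2: subtract (-811/11)·h_6 from -811/12y^2 + 6737/121y + 2857495/1452 → -9049/726y - 45245/726
  leading term y: no divisor's leading term divides it; move -9049/726y to the remainder.
  leading term 1: no divisor's leading term divides it; move -45245/726 to the remainder.
  remainder -9049/726y - 45245/726 ≠ 0; add h_7 = -9049/726y - 45245/726 to the basis.

The other S-polynomials (S(f_2,f_3), S(f_2,f_4), S(f_3,f_4), S(f_1,h_5), S(f_2,h_5), S(f_3,h_5), S(f_4,h_5), S(f_1,h_6), S(f_2,h_6), S(f_3,h_6), S(f_4,h_6), S(h_5,h_6), S(f_1,h_7), S(f_2,h_7), S(f_3,h_7), S(f_4,h_7), S(h_5,h_7), S(h_6,h_7)) all reduce to 0 modulo the current basis, so we have a Gröbner basis.
Inter-reduce: drop elements whose leading term is divisible by another's, tail-reduce, and make monic.
Reduced Gröbner basis: {x + 5, y + 5}.

The lex basis is triangular: the last element involves only y. Solving y + 5 = 0 gives y ∈ {-5}; substituting each value into the earlier elements determines the remaining variables.
  y = -5: the earlier basis element becomes x + 5 = 0, giving x = -5 — point (-5, -5).

{(-5, -5)}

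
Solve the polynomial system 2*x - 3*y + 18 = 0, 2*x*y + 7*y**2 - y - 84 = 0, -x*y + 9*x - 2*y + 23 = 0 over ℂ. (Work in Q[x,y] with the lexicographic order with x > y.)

Compute a lex Gröbner basis by Buchberger's algorithm.
f_1 = 2*x - 3*y + 18, LT = x.
f_2 = 2*x*y + 7*y**2 - y - 84, LT = x*y.
f_3 = -x*y + 9*x - 2*y + 23, LT = x*y.

S(f_1,f_2): lcm = x*y. S = -5*y**2 + 19/2*y + 42.
  leading term y**2: no divisor's leading term divides it; move -5*y**2 to the remainder.
  leading term y: no divisor's leading term divides it; move 19/2*y to the remainder.
  leading term 1: no divisor's leading term divides it; move 42 to the remainder.
  remainder -5*y**2 + 19/2*y + 42 ≠ 0; add h_4 = -5*y**2 + 19/2*y + 42 to the basis.

S(f_1,f_3): lcm = x*y. S = 9*x - 3/2*y**2 + 7*y + 23.
  leading term x: subtract (9/2)·f_1 from 9*x - 3/2*y**2 + 7*y + 23 → -3/2*y**2 + 41/2*y - 58
  leading term y**2: subtract (3/10)·h_4 from -3/2*y**2 + 41/2*y - 58 → 353/20*y - 353/5
  leading term y: no divisor's leading term divides it; move 353/20*y to the remainder.
  leading term 1: no divisor's leading term divides it; move -353/5 to the remainder.
  remainder 353/20*y - 353/5 ≠ 0; add h_5 = 353/20*y - 353/5 to the basis.

The other S-polynomials (S(f_2,f_3), S(f_1,h_4), S(f_2,h_4), S(f_3,h_4), S(f_1,h_5), S(f_2,h_5), S(f_3,h_5), S(h_4,h_5)) all reduce to 0 modulo the current basis, so we have a Gröbner basis.
Inter-reduce: drop elements whose leading term is divisible by another's, tail-reduce, and make monic.
Reduced Gröbner basis: {x + 3, y - 4}.

A lex Gröbner basis eliminates variables successively. Here y - 4 depends only on y, with roots {4}; lifting each root through the earlier basis elements recovers the full solutions.
  y = 4: the earlier basis element becomes x + 3 = 0, giving x = -3 — point (-3, 4).
Substituting each solution back into the original system confirms all equations vanish.

{(-3, 4)}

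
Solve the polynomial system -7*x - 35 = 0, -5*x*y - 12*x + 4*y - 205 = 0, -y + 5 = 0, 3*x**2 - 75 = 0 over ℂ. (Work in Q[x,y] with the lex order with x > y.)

Compute a lex Gröbner basis by Buchberger's algorithm.
f_1 = -7*x - 35, LT = x.
f_2 = -5*x*y - 12*x + 4*y - 205, LT = x*y.
f_3 = -y + 5, LT = y.
f_4 = 3*x**2 - 75, LT = x**2.

The S-polynomials (S(f_1,f_2), S(f_1,f_3), S(f_1,f_4), S(f_2,f_3), S(f_2,f_4), S(f_3,f_4)) all reduce to 0 modulo the current basis, so we have a Gröbner basis.
Inter-reduce: drop elements whose leading term is divisible by another's, tail-reduce, and make monic.
Reduced Gröbner basis: {x + 5, y - 5}.

A lex Gröbner basis eliminates variables successively. Here y - 5 depends only on y, with roots {5}; lifting each root through the earlier basis elements recovers the full solutions.
  y = 5: the earlier basis element becomes x + 5 = 0, giving x = -5 — point (-5, 5).

{(-5, 5)}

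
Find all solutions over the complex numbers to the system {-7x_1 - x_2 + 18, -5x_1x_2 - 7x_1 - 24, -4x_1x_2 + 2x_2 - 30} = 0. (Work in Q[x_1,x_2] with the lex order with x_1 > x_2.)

Compute a lex Gröbner basis by Buchberger's algorithm.
f_1 = -7x_1 - x_2 + 18, LT = x_1.
f_2 = -5x_1x_2 - 7x_1 - 24, LT = x_1x_2.
f_3 = -4x_1x_2 + 2x_2 - 30, LT = x_1x_2.

S(f_1,f_2): lcm = x_1x_2. S = -7/5x_1 + 1/7x_2^2 - 18/7x_2 - 24/5.
  leading term x_1: subtract (1/5)·f_1 from -7/5x_1 + 1/7x_2^2 - 18/7x_2 - 24/5 → 1/7x_2^2 - 83/35x_2 - 42/5
  leading term x_2^2: no divisor's leading term divides it; move 1/7x_2^2 to the remainder.
  leading term x_2: no divisor's leading term divides it; move -83/35x_2 to the remainder.
  leading term 1: no divisor's leading term divides it; move -42/5 to the remainder.
  remainder 1/7x_2^2 - 83/35x_2 - 42/5 ≠ 0; add h_4 = 1/7x_2^2 - 83/35x_2 - 42/5 to the basis.

S(f_1,f_3): lcm = x_1x_2. S = 1/7x_2^2 - 29/14x_2 - 15/2.
  leading term x_2^2: subtract (1)·h_4 from 1/7x_2^2 - 29/14x_2 - 15/2 → 3/10x_2 + 9/10
  leading term x_2: no divisor's leading term divides it; move 3/10x_2 to the remainder.
  leading term 1: no divisor's leading term divides it; move 9/10 to the remainder.
  remainder 3/10x_2 + 9/10 ≠ 0; add h_5 = 3/10x_2 + 9/10 to the basis.

The other S-polynomials (S(f_2,f_3), S(f_1,h_4), S(f_2,h_4), S(f_3,h_4), S(f_1,h_5), S(f_2,h_5), S(f_3,h_5), S(h_4,h_5)) all reduce to 0 modulo the current basis, so we have a Gröbner basis.
Inter-reduce: drop elements whose leading term is divisible by another's, tail-reduce, and make monic.
Reduced Gröbner basis: {x_1 - 3, x_2 + 3}.

Elimination: the polynomial x_2 + 3 lies in the elimination ideal for x_2, so x_2 ∈ {-3}. For each such x_2, the remaining basis elements (now univariate) give the rest of the solution.
  x_2 = -3: the earlier basis element becomes x_1 - 3 = 0, giving x_1 = 3 — point (3, -3).
Substituting each solution back into the original system confirms all equations vanish.

{(3, -3)}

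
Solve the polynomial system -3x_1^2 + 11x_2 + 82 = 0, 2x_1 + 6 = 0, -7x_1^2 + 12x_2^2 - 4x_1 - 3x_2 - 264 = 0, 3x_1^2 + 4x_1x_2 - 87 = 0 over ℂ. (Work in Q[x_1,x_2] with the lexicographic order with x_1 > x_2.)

Compute a lex Gröbner basis by Buchberger's algorithm.
f_1 = -3x_1^2 + 11x_2 + 82, LT = x_1^2.
f_2 = 2x_1 + 6, LT = x_1.
f_3 = -7x_1^2 - 4x_1 + 12x_2^2 - 3x_2 - 264, LT = x_1^2.
f_4 = 3x_1^2 + 4x_1x_2 - 87, LT = x_1^2.

S(f_1,f_2): lcm = x_1^2. S = -3x_1 - 11/3x_2 - 82/3.
  leading term x_1: subtract (-3/2)·f_2 from -3x_1 - 11/3x_2 - 82/3 → -11/3x_2 - 55/3
  leading term x_2: no divisor's leading term divides it; move -11/3x_2 to the remainder.
  leading term 1: no divisor's leading term divides it; move -55/3 to the remainder.
  remainder -11/3x_2 - 55/3 ≠ 0; add h_5 = -11/3x_2 - 55/3 to the basis.

The other S-polynomials (S(f_1,f_3), S(f_1,f_4), S(f_2,f_3), S(f_2,f_4), S(f_3,f_4), S(f_1,h_5), S(f_2,h_5), S(f_3,h_5), S(f_4,h_5)) all reduce to 0 modulo the current basis, so we have a Gröbner basis.
Inter-reduce: drop elements whose leading term is divisible by another's, tail-reduce, and make monic.
Reduced Gröbner basis: {x_1 + 3, x_2 + 5}.

A lex Gröbner basis eliminates variables successively. Here x_2 + 5 depends only on x_2, with roots {-5}; lifting each root through the earlier basis elements recovers the full solutions.
  x_2 = -5: the earlier basis element becomes x_1 + 3 = 0, giving x_1 = -3 — point (-3, -5).

{(-3, -5)}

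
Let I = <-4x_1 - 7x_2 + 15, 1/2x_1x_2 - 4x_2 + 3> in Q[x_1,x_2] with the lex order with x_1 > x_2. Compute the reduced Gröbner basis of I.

f_1 = -4x_1 - 7x_2 + 15, LT = x_1.
f_2 = 1/2x_1x_2 - 4x_2 + 3, LT = x_1x_2.

S(f_1,f_2): lcm = x_1x_2. S = 7/4x_2^2 + 17/4x_2 - 6.
  leading term x_2^2: no divisor's leading term divides it; move 7/4x_2^2 to the remainder.
  leading term x_2: no divisor's leading term divides it; move 17/4x_2 to the remainder.
  leading term 1: no divisor's leading term divides it; move -6 to the remainder.
  remainder 7/4x_2^2 + 17/4x_2 - 6 ≠ 0; add g_3 = 7/4x_2^2 + 17/4x_2 - 6 to the basis.

S(f_1,g_3): leading monomials are coprime, so the S-polynomial reduces to 0 (Buchberger's first criterion).
S(f_2,g_3): lcm = x_1x_2^2. S = -17/7x_1x_2 + 24/7x_1 - 8x_2^2 + 6x_2.
  leading term x_1x_2: subtract (17/28x_2)·f_1 from -17/7x_1x_2 + 24/7x_1 - 8x_2^2 + 6x_2 → 24/7x_1 - 15/4x_2^2 - 87/28x_2
  leading term x_1: subtract (-6/7)·f_1 from 24/7x_1 - 15/4x_2^2 - 87/28x_2 → -15/4x_2^2 - 255/28x_2 + 90/7
  leading term x_2^2: subtract (-15/7)·g_3 from -15/4x_2^2 - 255/28x_2 + 90/7 → 0
  remainder 0.

Every S-polynomial of the final basis reduces to 0, so we have a Gröbner basis.
Inter-reduce: drop elements whose leading term is divisible by another's, tail-reduce, and make monic.

G = {x_1 + 7/4x_2 - 15/4, x_2^2 + 17/7x_2 - 24/7}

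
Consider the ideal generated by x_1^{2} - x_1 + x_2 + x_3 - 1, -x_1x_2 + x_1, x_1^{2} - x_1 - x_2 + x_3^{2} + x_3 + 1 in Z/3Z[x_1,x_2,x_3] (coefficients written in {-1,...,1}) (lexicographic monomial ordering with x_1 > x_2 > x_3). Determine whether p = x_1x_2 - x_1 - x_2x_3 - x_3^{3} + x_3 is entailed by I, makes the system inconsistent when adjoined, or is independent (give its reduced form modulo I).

x_1x_2 - x_1 - x_2x_3 - x_3^{3} + x_3 lies in I (it reduces to 0).

First compute the reduced Gröbner basis of I by Buchberger's algorithm.
f_1 = x_1^{2} - x_1 + x_2 + x_3 - 1, LT = x_1^{2}.
f_2 = -x_1x_2 + x_1, LT = x_1x_2.
f_3 = x_1^{2} - x_1 - x_2 + x_3^{2} + x_3 + 1, LT = x_1^{2}.

S(f_1,f_2): lcm = x_1^{2}x_2. S = x_1^{2} - x_1x_2 + x_2^{2} + x_2x_3 - x_2.
  leading term x_1^{2}: subtract (1)·f_1 from x_1^{2} - x_1x_2 + x_2^{2} + x_2x_3 - x_2 → -x_1x_2 + x_1 + x_2^{2} + x_2x_3 + x_2 - x_3 + 1
  leading term x_1x_2: subtract (1)·f_2 from -x_1x_2 + x_1 + x_2^{2} + x_2x_3 + x_2 - x_3 + 1 → x_2^{2} + x_2x_3 + x_2 - x_3 + 1
  leading term x_2^{2}: no divisor's leading term divides it; move x_2^{2} to the remainder.
  leading term x_2x_3: no divisor's leading term divides it; move x_2x_3 to the remainder.
  leading term x_2: no divisor's leading term divides it; move x_2 to the remainder.
  leading term x_3: no divisor's leading term divides it; move -x_3 to the remainder.
  leading term 1: no divisor's leading term divides it; move 1 to the remainder.
  remainder x_2^{2} + x_2x_3 + x_2 - x_3 + 1 ≠ 0; add h_4 = x_2^{2} + x_2x_3 + x_2 - x_3 + 1 to the basis.

S(f_1,f_3): lcm = x_1^{2}. S = -x_2 - x_3^{2} + 1.
  leading term x_2: no divisor's leading term divides it; move -x_2 to the remainder.
  leading term x_3^{2}: no divisor's leading term divides it; move -x_3^{2} to the remainder.
  leading term 1: no divisor's leading term divides it; move 1 to the remainder.
  remainder -x_2 - x_3^{2} + 1 ≠ 0; add h_5 = -x_2 - x_3^{2} + 1 to the basis.

S(f_2,f_3): lcm = x_1^{2}x_2. S = -x_1^{2} + x_1x_2 + x_2^{2} - x_2x_3^{2} - x_2x_3 - x_2.
  leading term x_1^{2}: subtract (-1)·f_1 from -x_1^{2} + x_1x_2 + x_2^{2} - x_2x_3^{2} - x_2x_3 - x_2 → x_1x_2 - x_1 + x_2^{2} - x_2x_3^{2} - x_2x_3 + x_3 - 1
  leading term x_1x_2: subtract (-1)·f_2 from x_1x_2 - x_1 + x_2^{2} - x_2x_3^{2} - x_2x_3 + x_3 - 1 → x_2^{2} - x_2x_3^{2} - x_2x_3 + x_3 - 1
  leading term x_2^{2}: subtract (1)·h_4 from x_2^{2} - x_2x_3^{2} - x_2x_3 + x_3 - 1 → -x_2x_3^{2} + x_2x_3 - x_2 - x_3 + 1
  leading term x_2x_3^{2}: subtract (x_3^{2})·h_5 from -x_2x_3^{2} + x_2x_3 - x_2 - x_3 + 1 → x_2x_3 - x_2 + x_3^{4} - x_3^{2} - x_3 + 1
  leading term x_2x_3: subtract (-x_3)·h_5 from x_2x_3 - x_2 + x_3^{4} - x_3^{2} - x_3 + 1 → -x_2 + x_3^{4} - x_3^{3} - x_3^{2} + 1
  leading term x_2: subtract (1)·h_5 from -x_2 + x_3^{4} - x_3^{3} - x_3^{2} + 1 → x_3^{4} - x_3^{3}
  leading term x_3^{4}: no divisor's leading term divides it; move x_3^{4} to the remainder.
  leading term x_3^{3}: no divisor's leading term divides it; move -x_3^{3} to the remainder.
  remainder x_3^{4} - x_3^{3} ≠ 0; add h_6 = x_3^{4} - x_3^{3} to the basis.

S(f_2,h_5): lcm = x_1x_2. S = -x_1x_3^{2}.
  leading term x_1x_3^{2}: no divisor's leading term divides it; move -x_1x_3^{2} to the remainder.
  remainder -x_1x_3^{2} ≠ 0; add h_7 = -x_1x_3^{2} to the basis.

The other S-polynomials (S(f_1,h_4), S(f_2,h_4), S(f_3,h_4), S(f_1,h_5), S(f_3,h_5), S(h_4,h_5), S(f_1,h_6), S(f_2,h_6), S(f_3,h_6), S(h_4,h_6), S(h_5,h_6), S(f_1,h_7), S(f_2,h_7), S(f_3,h_7), S(h_4,h_7), S(h_5,h_7), S(h_6,h_7)) all reduce to 0 modulo the current basis, so we have a Gröbner basis.
Inter-reduce: drop elements whose leading term is divisible by another's, tail-reduce, and make monic.
Reduced Gröbner basis: {x_1^{2} - x_1 - x_3^{2} + x_3, x_1x_3^{2}, x_2 + x_3^{2} - 1, x_3^{4} - x_3^{3}}.
Label its elements g_1 = x_1^{2} - x_1 - x_3^{2} + x_3, g_2 = x_1x_3^{2}, g_3 = x_2 + x_3^{2} - 1, g_4 = x_3^{4} - x_3^{3}.

Reduce p = x_1x_2 - x_1 - x_2x_3 - x_3^{3} + x_3 modulo G:
  leading term x_1x_2: subtract (x_1)·g_3 from x_1x_2 - x_1 - x_2x_3 - x_3^{3} + x_3 → -x_1x_3^{2} - x_2x_3 - x_3^{3} + x_3
  leading term x_1x_3^{2}: subtract (-1)·g_2 from -x_1x_3^{2} - x_2x_3 - x_3^{3} + x_3 → -x_2x_3 - x_3^{3} + x_3
  leading term x_2x_3: subtract (-x_3)·g_3 from -x_2x_3 - x_3^{3} + x_3 → 0
  normal form = 0.
Since the normal form is 0, p ∈ I.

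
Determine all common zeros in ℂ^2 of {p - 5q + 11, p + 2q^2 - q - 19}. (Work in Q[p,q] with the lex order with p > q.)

{(-36, -5), (4, 3)}

Compute a lex Gröbner basis by Buchberger's algorithm.
f_1 = p - 5q + 11, LT = p.
f_2 = p + 2q^2 - q - 19, LT = p.

S(f_1,f_2): lcm = p. S = -2q^2 - 4q + 30.
  leading term q^2: no divisor's leading term divides it; move -2q^2 to the remainder.
  leading term q: no divisor's leading term divides it; move -4q to the remainder.
  leading term 1: no divisor's leading term divides it; move 30 to the remainder.
  remainder -2q^2 - 4q + 30 ≠ 0; add h_3 = -2q^2 - 4q + 30 to the basis.

S(f_1,h_3): leading monomials are coprime, so the S-polynomial reduces to 0 (Buchberger's first criterion).
S(f_2,h_3): leading monomials are coprime, so the S-polynomial reduces to 0 (Buchberger's first criterion).
Every S-polynomial of the final basis reduces to 0, so we have a Gröbner basis.
Inter-reduce: drop elements whose leading term is divisible by another's, tail-reduce, and make monic.
Reduced Gröbner basis: {p - 5q + 11, q^2 + 2q - 15}.

Since the basis is lex-ordered, q^2 + 2q - 15 is univariate in q. Its roots are {-5, 3}. Back-substituting each root into the other basis elements fixes the other coordinates.
  q = -5: the earlier basis element becomes p + 36 = 0, giving p = -36 — point (-36, -5).
  q = 3: the earlier basis element becomes p - 4 = 0, giving p = 4 — point (4, 3).
Check: every point annihilates each of the original generators.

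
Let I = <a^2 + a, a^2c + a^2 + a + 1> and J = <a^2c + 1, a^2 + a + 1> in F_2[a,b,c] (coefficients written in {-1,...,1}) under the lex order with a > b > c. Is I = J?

Two ideals are equal iff their reduced Gröbner bases coincide (the reduced basis is unique for a fixed ordering).
Buchberger on the first generating set:
f_1 = a^2 + a, LT = a^2.
f_2 = a^2c + a^2 + a + 1, LT = a^2c.

S(f_1,f_2): lcm = a^2c. S = a^2 + ac + a + 1.
  leading term a^2: subtract (1)·f_1 from a^2 + ac + a + 1 → ac + 1
  leading term ac: no divisor's leading term divides it; move ac to the remainder.
  leading term 1: no divisor's leading term divides it; move 1 to the remainder.
  remainder ac + 1 ≠ 0; add g_3 = ac + 1 to the basis.

S(f_1,g_3): lcm = a^2c. S = ac + a.
  leading term ac: subtract (1)·g_3 from ac + a → a + 1
  leading term a: no divisor's leading term divides it; move a to the remainder.
  leading term 1: no divisor's leading term divides it; move 1 to the remainder.
  remainder a + 1 ≠ 0; add g_4 = a + 1 to the basis.

S(f_2,g_3): lcm = a^2c. S = a^2 + 1.
  leading term a^2: subtract (1)·f_1 from a^2 + 1 → a + 1
  leading term a: subtract (1)·g_4 from a + 1 → 0
  remainder 0.

S(f_1,g_4): lcm = a^2. S = 0.
  remainder 0.

S(f_2,g_4): lcm = a^2c. S = a^2 + ac + a + 1.
  leading term a^2: subtract (1)·f_1 from a^2 + ac + a + 1 → ac + 1
  leading term ac: subtract (1)·g_3 from ac + 1 → 0
  remainder 0.

S(g_3,g_4): lcm = ac. S = c + 1.
  leading term c: no divisor's leading term divides it; move c to the remainder.
  leading term 1: no divisor's leading term divides it; move 1 to the remainder.
  remainder c + 1 ≠ 0; add g_5 = c + 1 to the basis.

S(f_1,g_5): leading monomials are coprime, so the S-polynomial reduces to 0 (Buchberger's first criterion).
S(f_2,g_5): lcm = a^2c. S = a + 1.
  leading term a: subtract (1)·g_4 from a + 1 → 0
  remainder 0.

S(g_3,g_5): lcm = ac. S = a + 1.
  leading term a: subtract (1)·g_4 from a + 1 → 0
  remainder 0.

S(g_4,g_5): leading monomials are coprime, so the S-polynomial reduces to 0 (Buchberger's first criterion).
Every S-polynomial of the final basis reduces to 0, so we have a Gröbner basis.
Inter-reduce: drop elements whose leading term is divisible by another's, tail-reduce, and make monic.
Reduced Gröbner basis: {a + 1, c + 1}.

Buchberger on the second generating set:
h_1 = a^2c + 1, LT = a^2c.
h_2 = a^2 + a + 1, LT = a^2.

S(h_1,h_2): lcm = a^2c. S = ac + c + 1.
  leading term ac: no divisor's leading term divides it; move ac to the remainder.
  leading term c: no divisor's leading term divides it; move c to the remainder.
  leading term 1: no divisor's leading term divides it; move 1 to the remainder.
  remainder ac + c + 1 ≠ 0; add k_3 = ac + c + 1 to the basis.

S(h_1,k_3): lcm = a^2c. S = ac + a + 1.
  leading term ac: subtract (1)·k_3 from ac + a + 1 → a + c
  leading term a: no divisor's leading term divides it; move a to the remainder.
  leading term c: no divisor's leading term divides it; move c to the remainder.
  remainder a + c ≠ 0; add k_4 = a + c to the basis.

S(h_2,k_3): lcm = a^2c. S = a + c.
  leading term a: subtract (1)·k_4 from a + c → 0
  remainder 0.

S(h_1,k_4): lcm = a^2c. S = ac^2 + 1.
  leading term ac^2: subtract (c)·k_3 from ac^2 + 1 → c^2 + c + 1
  leading term c^2: no divisor's leading term divides it; move c^2 to the remainder.
  leading term c: no divisor's leading term divides it; move c to the remainder.
  leading term 1: no divisor's leading term divides it; move 1 to the remainder.
  remainder c^2 + c + 1 ≠ 0; add k_5 = c^2 + c + 1 to the basis.

S(h_2,k_4): lcm = a^2. S = ac + a + 1.
  leading term ac: subtract (1)·k_3 from ac + a + 1 → a + c
  leading term a: subtract (1)·k_4 from a + c → 0
  remainder 0.

S(k_3,k_4): lcm = ac. S = c^2 + c + 1.
  leading term c^2: subtract (1)·k_5 from c^2 + c + 1 → 0
  remainder 0.

S(h_1,k_5): lcm = a^2c^2. S = a^2c + a^2 + c.
  leading term a^2c: subtract (1)·h_1 from a^2c + a^2 + c → a^2 + c + 1
  leading term a^2: subtract (1)·h_2 from a^2 + c + 1 → a + c
  leading term a: subtract (1)·k_4 from a + c → 0
  remainder 0.

S(h_2,k_5): leading monomials are coprime, so the S-polynomial reduces to 0 (Buchberger's first criterion).
S(k_3,k_5): lcm = ac^2. S = ac + a + c^2 + c.
  leading term ac: subtract (1)·k_3 from ac + a + c^2 + c → a + c^2 + 1
  leading term a: subtract (1)·k_4 from a + c^2 + 1 → c^2 + c + 1
  leading term c^2: subtract (1)·k_5 from c^2 + c + 1 → 0
  remainder 0.

S(k_4,k_5): leading monomials are coprime, so the S-polynomial reduces to 0 (Buchberger's first criterion).
Every S-polynomial of the final basis reduces to 0, so we have a Gröbner basis.
Inter-reduce: drop elements whose leading term is divisible by another's, tail-reduce, and make monic.
Reduced Gröbner basis: {a + c, c^2 + c + 1}.

Since the reduced bases disagree, the two ideals are not the same.
The same test decides containment: I ⊆ J iff every generator of I reduces to 0 modulo a Gröbner basis of J.

No, the ideals differ.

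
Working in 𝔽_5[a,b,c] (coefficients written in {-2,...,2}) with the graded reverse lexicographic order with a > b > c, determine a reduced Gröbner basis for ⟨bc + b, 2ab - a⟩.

f_1 = bc + b, LT = bc.
f_2 = 2ab - a, LT = ab.

S(f_1,f_2): lcm = abc. S = ab - 2ac.
  leading term ab: subtract (-2)·f_2 from ab - 2ac → -2ac - 2a
  leading term ac: no divisor's leading term divides it; move -2ac to the remainder.
  leading term a: no divisor's leading term divides it; move -2a to the remainder.
  remainder -2ac - 2a ≠ 0; add g_3 = -2ac - 2a to the basis.

The other S-polynomials (S(f_1,g_3), S(f_2,g_3)) all reduce to 0 modulo the current basis, so we have a Gröbner basis.

G = {ab + 2a, ac + a, bc + b}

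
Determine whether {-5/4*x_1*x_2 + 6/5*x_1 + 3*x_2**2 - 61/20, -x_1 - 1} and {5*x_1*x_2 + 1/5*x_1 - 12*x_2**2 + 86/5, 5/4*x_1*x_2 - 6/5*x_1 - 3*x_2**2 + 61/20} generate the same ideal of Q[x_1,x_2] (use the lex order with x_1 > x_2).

Since reduced Gröbner bases are canonical representatives of ideals under a given ordering, it suffices to compute and compare them.
Buchberger on the first generating set:
f_1 = -5/4*x_1*x_2 + 6/5*x_1 + 3*x_2**2 - 61/20, LT = x_1*x_2.
f_2 = -x_1 - 1, LT = x_1.

S(f_1,f_2): lcm = x_1*x_2. S = -24/25*x_1 - 12/5*x_2**2 - x_2 + 61/25.
  leading term x_1: subtract (24/25)·f_2 from -24/25*x_1 - 12/5*x_2**2 - x_2 + 61/25 → -12/5*x_2**2 - x_2 + 17/5
  leading term x_2**2: no divisor's leading term divides it; move -12/5*x_2**2 to the remainder.
  leading term x_2: no divisor's leading term divides it; move -x_2 to the remainder.
  leading term 1: no divisor's leading term divides it; move 17/5 to the remainder.
  remainder -12/5*x_2**2 - x_2 + 17/5 ≠ 0; add g_3 = -12/5*x_2**2 - x_2 + 17/5 to the basis.

The other S-polynomials (S(f_1,g_3), S(f_2,g_3)) all reduce to 0 modulo the current basis, so we have a Gröbner basis.
Inter-reduce: drop elements whose leading term is divisible by another's, tail-reduce, and make monic.
Reduced Gröbner basis: {x_1 + 1, x_2**2 + 5/12*x_2 - 17/12}.

Buchberger on the second generating set:
h_1 = 5*x_1*x_2 + 1/5*x_1 - 12*x_2**2 + 86/5, LT = x_1*x_2.
h_2 = 5/4*x_1*x_2 - 6/5*x_1 - 3*x_2**2 + 61/20, LT = x_1*x_2.

S(h_1,h_2): lcm = x_1*x_2. S = x_1 + 1.
  leading term x_1: no divisor's leading term divides it; move x_1 to the remainder.
  leading term 1: no divisor's leading term divides it; move 1 to the remainder.
  remainder x_1 + 1 ≠ 0; add k_3 = x_1 + 1 to the basis.

S(h_1,k_3): lcm = x_1*x_2. S = 1/25*x_1 - 12/5*x_2**2 - x_2 + 86/25.
  leading term x_1: subtract (1/25)·k_3 from 1/25*x_1 - 12/5*x_2**2 - x_2 + 86/25 → -12/5*x_2**2 - x_2 + 17/5
  leading term x_2**2: no divisor's leading term divides it; move -12/5*x_2**2 to the remainder.
  leading term x_2: no divisor's leading term divides it; move -x_2 to the remainder.
  leading term 1: no divisor's leading term divides it; move 17/5 to the remainder.
  remainder -12/5*x_2**2 - x_2 + 17/5 ≠ 0; add k_4 = -12/5*x_2**2 - x_2 + 17/5 to the basis.

The other S-polynomials (S(h_2,k_3), S(h_1,k_4), S(h_2,k_4), S(k_3,k_4)) all reduce to 0 modulo the current basis, so we have a Gröbner basis.
Inter-reduce: drop elements whose leading term is divisible by another's, tail-reduce, and make monic.
Reduced Gröbner basis: {x_1 + 1, x_2**2 + 5/12*x_2 - 17/12}.

These coincide, so the ideals are equal.

Yes, the ideals are equal.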